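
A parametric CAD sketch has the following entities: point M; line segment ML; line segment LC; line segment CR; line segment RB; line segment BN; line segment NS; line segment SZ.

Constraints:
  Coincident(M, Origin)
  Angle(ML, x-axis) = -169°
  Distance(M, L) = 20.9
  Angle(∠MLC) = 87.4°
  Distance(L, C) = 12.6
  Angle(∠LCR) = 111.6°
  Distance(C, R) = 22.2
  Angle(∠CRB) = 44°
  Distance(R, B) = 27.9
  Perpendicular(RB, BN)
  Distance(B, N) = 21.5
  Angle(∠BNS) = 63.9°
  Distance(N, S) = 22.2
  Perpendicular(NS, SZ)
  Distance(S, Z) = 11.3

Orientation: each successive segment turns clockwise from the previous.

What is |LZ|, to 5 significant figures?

16.882

∠BNS = 63.9° gives NS at 47.900° from the x-axis; with |NS| = 22.2, S = (-16.605, 15.156). NS ⟂ SZ, so SZ runs at -42.100°; with |SZ| = 11.3, Z = (-8.2205, 7.5800). Then |LZ| = |Z − L| = 16.882.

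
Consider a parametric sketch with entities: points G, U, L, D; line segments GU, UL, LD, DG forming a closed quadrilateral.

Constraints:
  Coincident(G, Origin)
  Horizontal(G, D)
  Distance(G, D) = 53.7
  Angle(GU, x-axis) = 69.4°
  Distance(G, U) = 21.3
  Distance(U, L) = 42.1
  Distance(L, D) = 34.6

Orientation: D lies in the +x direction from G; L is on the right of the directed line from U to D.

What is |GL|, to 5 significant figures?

30.749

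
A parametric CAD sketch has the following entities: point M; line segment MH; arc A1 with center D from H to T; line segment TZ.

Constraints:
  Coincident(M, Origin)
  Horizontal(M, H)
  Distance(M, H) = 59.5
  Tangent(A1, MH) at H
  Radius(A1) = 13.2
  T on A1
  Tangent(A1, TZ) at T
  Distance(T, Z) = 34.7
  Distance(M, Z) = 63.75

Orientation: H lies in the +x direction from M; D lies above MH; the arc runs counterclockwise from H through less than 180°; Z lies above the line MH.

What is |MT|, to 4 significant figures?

72.27

Checks: ∠(DH, HM) = 90.00° ✓; |DT| = 13.20 ✓; ∠(DT, TZ) = 90.00° ✓; |TZ| = 34.70 ✓; |MZ| = 63.75 ✓.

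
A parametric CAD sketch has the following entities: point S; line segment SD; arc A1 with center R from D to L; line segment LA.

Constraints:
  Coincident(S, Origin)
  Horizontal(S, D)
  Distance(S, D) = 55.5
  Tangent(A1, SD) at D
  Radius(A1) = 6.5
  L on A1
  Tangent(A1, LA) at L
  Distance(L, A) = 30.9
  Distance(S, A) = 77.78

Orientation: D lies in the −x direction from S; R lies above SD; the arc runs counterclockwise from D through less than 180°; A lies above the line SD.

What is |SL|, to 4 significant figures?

51.49

S is at the origin; SD is horizontal with |SD| = 55.5 and D on the −x side, so D = (-55.50, 0.000). The tangent condition forces RD to be normal to SD, so R = D + (0, 6.5) = (-55.50, 6.500). Since RL ⟂ LA (tangency), |RA| = √(6.5² + 30.9²) = 31.58 regardless of where L sits on A1. So A lies on both circle(S, 77.78) and circle(R, 31.58); the above-SD intersection is A = (-69.58, 34.76). L is the foot of the tangent from A: L = (-50.40, 10.53).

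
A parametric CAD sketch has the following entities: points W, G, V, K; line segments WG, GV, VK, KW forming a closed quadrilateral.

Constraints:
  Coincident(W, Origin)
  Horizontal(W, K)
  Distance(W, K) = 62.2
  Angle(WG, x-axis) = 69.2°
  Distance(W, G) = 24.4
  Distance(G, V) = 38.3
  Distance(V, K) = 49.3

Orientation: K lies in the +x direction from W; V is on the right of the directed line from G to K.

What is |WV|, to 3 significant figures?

21.3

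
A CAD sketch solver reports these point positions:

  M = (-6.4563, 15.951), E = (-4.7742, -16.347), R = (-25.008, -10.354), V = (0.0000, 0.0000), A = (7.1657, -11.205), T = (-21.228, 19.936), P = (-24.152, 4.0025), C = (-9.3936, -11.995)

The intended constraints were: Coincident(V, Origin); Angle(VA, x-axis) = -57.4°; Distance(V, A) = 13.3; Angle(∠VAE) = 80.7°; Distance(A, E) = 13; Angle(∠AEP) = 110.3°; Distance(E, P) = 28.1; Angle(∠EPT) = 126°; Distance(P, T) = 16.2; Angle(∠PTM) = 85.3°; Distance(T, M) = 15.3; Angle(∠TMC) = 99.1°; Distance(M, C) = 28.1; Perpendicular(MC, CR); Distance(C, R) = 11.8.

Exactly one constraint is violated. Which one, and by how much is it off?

Distance(C, R) = 11.8 — off by 3.90.

V = (0.00, 0.00) ✓; VA at -57.40° ✓; |VA| = 13.30 ✓; ∠VAE = 80.70° ✓; |AE| = 13.00 ✓; ∠AEP = 110.3° ✓; |EP| = 28.10 ✓; ∠EPT = 126.0° ✓; |PT| = 16.20 ✓; ∠PTM = 85.30° ✓; |TM| = 15.30 ✓; ∠TMC = 99.10° ✓; |MC| = 28.10 ✓; ∠(MC, CR) = 90.00° ✓; |CR| = 15.70 ✗.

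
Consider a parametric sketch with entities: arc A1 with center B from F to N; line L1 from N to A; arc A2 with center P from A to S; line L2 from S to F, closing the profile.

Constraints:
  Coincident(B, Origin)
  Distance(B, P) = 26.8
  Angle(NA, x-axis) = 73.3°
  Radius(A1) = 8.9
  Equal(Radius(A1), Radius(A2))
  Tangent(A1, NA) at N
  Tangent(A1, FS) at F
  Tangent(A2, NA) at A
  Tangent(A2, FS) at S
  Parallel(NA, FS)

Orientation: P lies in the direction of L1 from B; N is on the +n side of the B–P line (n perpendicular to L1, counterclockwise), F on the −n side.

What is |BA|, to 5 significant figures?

28.239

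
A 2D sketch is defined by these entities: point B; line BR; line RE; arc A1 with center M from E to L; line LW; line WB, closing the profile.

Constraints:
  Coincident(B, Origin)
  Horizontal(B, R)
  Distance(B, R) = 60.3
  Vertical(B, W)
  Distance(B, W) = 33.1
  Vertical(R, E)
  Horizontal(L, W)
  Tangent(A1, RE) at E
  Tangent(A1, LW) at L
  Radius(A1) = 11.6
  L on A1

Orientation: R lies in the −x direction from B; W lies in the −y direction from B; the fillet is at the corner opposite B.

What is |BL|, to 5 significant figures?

58.884

B is at the origin; B and R share the same y with |BR| = 60.3 and R on the −x side, so R = (-60.300, 0.0000). B and W share the same x with |BW| = 33.1 and W on the −y side, so W = (0.0000, -33.100). The virtual corner opposite B is at (-60.300, -33.100). The tangent condition forces ME to be normal to RE and tangency of A1 to LW means the radius ML is perpendicular to LW, with radius 11.6, so the center M sits 11.6 in from both sides at M = (-48.700, -21.500). That places the tangent points at E = (-60.300, -21.500) on RE and L = (-48.700, -33.100) on LW. Then |BL| = |L − B| = 58.884.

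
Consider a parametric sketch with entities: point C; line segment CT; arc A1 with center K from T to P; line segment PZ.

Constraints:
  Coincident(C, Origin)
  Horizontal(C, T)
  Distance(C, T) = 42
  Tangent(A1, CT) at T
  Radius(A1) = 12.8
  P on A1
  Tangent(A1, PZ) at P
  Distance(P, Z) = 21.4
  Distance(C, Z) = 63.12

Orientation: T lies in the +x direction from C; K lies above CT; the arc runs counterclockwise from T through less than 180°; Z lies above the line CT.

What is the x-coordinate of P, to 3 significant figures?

54.7

C is at the origin; C and T share the same y with |CT| = 42.0 and T on the +x side, so T = (42.0, 0.00). Since A1 is tangent to CT there, KT ⟂ CT, so K = T + (0, 12.8) = (42.0, 12.8). Since KP ⟂ PZ (tangency), |KZ| = √(12.8² + 21.4²) = 24.9 regardless of where P sits on A1. So Z lies on both circle(C, 63.12) and circle(K, 24.9); the above-CT intersection is Z = (52.1, 35.6). P is the foot of the tangent from Z: P = (54.7, 14.3).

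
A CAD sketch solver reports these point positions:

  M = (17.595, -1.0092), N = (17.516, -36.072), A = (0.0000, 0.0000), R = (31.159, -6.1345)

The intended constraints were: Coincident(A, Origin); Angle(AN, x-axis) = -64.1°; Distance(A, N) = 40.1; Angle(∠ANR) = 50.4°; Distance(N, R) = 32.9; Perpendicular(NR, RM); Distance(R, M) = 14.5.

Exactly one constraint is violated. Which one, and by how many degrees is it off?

Perpendicular(NR, RM) — off by 3.80°.

A = (0.00, 0.00) ✓; AN at -64.10° ✓; |AN| = 40.10 ✓; ∠ANR = 50.40° ✓; |NR| = 32.90 ✓; ∠(NR, RM) = 93.80° ✗; |RM| = 14.50 ✓.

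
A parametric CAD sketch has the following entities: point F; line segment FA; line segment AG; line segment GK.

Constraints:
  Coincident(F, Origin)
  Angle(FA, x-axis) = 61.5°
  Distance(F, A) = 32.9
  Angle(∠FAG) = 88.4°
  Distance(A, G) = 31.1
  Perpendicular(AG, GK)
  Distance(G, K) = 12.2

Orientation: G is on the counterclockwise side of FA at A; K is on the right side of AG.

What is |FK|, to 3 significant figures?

54.3

F is at the origin; FA runs at 61.5° with length 32.9, so A = 32.9·(cos 61.5°, sin 61.5°) = (15.7, 28.9). ∠FAG = 88.4°, so AG runs at 61.5° + (180° − 88.4°) = 153° from the x-axis; with |AG| = 31.1, G = A + 31.1·(cos 153°, sin 153°) = (-12.0, 43.0). AG is perpendicular to GK; with |GK| = 12.2 on the right of AG, K = G + 12.2·(0.452, 0.892) = (-6.52, 53.9). Then |FK| = |K − F| = 54.3.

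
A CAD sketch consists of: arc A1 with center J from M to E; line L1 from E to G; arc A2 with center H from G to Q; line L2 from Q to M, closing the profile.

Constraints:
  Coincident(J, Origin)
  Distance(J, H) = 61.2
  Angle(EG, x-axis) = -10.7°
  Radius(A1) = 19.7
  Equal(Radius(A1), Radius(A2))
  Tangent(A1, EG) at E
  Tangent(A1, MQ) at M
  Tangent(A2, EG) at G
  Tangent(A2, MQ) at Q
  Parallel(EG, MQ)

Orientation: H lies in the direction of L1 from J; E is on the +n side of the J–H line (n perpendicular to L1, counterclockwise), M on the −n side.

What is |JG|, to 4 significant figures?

64.29

Tangency of A1 to both parallel lines with radius 19.7 puts E and M at J ± 19.7·n: E = (3.658, 19.36), M = (-3.658, -19.36). Equal radii place G and Q the same way about H: G = H + 19.7·n = (63.79, 7.995), Q = H − 19.7·n = (56.48, -30.72). Then |JG| = |G − J| = 64.29.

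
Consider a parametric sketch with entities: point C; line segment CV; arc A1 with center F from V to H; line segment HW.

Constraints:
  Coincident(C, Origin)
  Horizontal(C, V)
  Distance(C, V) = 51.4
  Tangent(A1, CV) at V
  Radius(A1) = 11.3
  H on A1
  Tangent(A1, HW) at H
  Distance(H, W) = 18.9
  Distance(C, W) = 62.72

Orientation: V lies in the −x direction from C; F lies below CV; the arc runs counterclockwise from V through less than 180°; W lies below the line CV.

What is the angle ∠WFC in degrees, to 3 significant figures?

107°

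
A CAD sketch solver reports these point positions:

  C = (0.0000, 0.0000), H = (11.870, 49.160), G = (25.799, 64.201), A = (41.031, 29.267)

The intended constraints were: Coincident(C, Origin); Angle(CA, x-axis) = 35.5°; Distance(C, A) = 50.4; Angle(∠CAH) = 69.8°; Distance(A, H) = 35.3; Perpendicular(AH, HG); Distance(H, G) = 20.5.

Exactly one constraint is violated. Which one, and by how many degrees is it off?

Perpendicular(AH, HG) — off by 8.50°.

C = (0.00, 0.00) ✓; CA at 35.50° ✓; |CA| = 50.40 ✓; ∠CAH = 69.80° ✓; |AH| = 35.30 ✓; ∠(AH, HG) = 98.50° ✗; |HG| = 20.50 ✓.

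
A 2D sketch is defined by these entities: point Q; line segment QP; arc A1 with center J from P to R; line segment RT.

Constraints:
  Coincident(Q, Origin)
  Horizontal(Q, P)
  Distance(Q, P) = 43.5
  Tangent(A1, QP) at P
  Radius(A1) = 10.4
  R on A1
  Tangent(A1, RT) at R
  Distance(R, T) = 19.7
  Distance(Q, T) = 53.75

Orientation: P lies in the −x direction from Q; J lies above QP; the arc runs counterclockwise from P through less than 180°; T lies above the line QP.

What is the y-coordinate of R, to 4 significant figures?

14.92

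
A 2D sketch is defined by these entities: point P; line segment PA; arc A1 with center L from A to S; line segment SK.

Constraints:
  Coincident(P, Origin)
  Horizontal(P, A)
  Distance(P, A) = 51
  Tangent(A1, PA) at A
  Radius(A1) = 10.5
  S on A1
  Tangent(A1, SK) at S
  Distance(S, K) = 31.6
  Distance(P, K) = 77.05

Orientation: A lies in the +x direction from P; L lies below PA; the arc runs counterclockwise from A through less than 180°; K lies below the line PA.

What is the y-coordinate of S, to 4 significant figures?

-17.84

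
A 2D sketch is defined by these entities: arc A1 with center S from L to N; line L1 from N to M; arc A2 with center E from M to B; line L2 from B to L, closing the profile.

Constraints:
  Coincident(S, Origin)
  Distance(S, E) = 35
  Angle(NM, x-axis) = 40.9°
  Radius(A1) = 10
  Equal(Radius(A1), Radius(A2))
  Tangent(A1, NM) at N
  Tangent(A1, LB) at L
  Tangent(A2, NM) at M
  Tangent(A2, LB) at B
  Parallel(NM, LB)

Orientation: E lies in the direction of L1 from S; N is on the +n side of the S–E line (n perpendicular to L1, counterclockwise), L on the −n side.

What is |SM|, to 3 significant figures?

36.4

The slot axis is L1's direction at 40.9°, so u = (cos 40.9°, sin 40.9°) = (0.756, 0.655) and n = (−sin 40.9°, cos 40.9°) = (-0.655, 0.756). S is at the origin and E lies 35.0 along u from S, so E = 35.0·u = (26.5, 22.9). Tangency of A1 to both parallel lines with radius 10.0 puts N and L at S ± 10.0·n: N = (-6.55, 7.56), L = (6.55, -7.56). Equal radii place M and B the same way about E: M = E + 10.0·n = (19.9, 30.5), B = E − 10.0·n = (33.0, 15.4). Then |SM| = |M − S| = 36.4.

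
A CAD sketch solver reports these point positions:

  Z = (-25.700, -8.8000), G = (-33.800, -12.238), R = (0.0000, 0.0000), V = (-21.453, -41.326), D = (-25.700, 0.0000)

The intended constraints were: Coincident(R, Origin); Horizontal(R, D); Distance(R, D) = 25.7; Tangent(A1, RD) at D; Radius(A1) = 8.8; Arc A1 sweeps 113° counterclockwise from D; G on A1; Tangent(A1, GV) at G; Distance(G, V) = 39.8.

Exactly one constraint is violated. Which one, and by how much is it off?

Distance(G, V) = 39.8 — off by 8.20.

R = (0.00, 0.00) ✓; R.y = 0.00, D.y = 0.00 ✓; |RD| = 25.70 ✓; ∠(ZD, DR) = 90.00° ✓; |ZD| = 8.800 ✓; bearing(Z→G) − bearing(Z→D) = 113.0° ✓; |ZG| = 8.799 ✓; ∠(ZG, GV) = 90.00° ✓; |GV| = 31.60 ✗.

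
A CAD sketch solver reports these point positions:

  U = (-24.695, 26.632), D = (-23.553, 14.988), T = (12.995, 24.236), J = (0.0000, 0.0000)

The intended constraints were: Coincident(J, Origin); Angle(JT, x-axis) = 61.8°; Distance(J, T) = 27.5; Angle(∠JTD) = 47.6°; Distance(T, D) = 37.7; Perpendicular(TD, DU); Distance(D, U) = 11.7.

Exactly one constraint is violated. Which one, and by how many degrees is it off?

Perpendicular(TD, DU) — off by 8.60°.

J = (0.00, 0.00) ✓; JT at 61.80° ✓; |JT| = 27.50 ✓; ∠JTD = 47.60° ✓; |TD| = 37.70 ✓; ∠(TD, DU) = 98.60° ✗; |DU| = 11.70 ✓.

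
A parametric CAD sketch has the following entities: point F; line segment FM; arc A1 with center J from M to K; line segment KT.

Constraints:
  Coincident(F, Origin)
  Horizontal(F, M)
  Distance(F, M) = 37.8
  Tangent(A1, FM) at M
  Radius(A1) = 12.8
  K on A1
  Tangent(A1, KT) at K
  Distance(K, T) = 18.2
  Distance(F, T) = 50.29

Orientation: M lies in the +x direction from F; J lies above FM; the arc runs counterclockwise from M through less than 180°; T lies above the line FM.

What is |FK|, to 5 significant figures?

52.077

F is at the origin; F and M share the same y with |FM| = 37.8 and M on the +x side, so M = (37.800, 0.0000). Tangency of A1 to FM means the radius JM is perpendicular to FM, so J = M + (0, 12.8) = (37.800, 12.800). Since JK ⟂ KT (tangency), |JT| = √(12.8² + 18.2²) = 22.250 regardless of where K sits on A1. So T lies on both circle(F, 50.29) and circle(J, 22.250); the above-FM intersection is T = (36.124, 34.987). K is the foot of the tangent from T: K = (47.686, 20.931).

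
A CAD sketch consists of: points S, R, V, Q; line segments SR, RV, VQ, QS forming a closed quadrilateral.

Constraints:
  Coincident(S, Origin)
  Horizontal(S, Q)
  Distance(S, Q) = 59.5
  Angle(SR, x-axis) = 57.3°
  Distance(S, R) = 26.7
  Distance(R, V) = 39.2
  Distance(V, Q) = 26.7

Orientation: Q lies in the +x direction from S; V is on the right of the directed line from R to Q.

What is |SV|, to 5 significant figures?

36.733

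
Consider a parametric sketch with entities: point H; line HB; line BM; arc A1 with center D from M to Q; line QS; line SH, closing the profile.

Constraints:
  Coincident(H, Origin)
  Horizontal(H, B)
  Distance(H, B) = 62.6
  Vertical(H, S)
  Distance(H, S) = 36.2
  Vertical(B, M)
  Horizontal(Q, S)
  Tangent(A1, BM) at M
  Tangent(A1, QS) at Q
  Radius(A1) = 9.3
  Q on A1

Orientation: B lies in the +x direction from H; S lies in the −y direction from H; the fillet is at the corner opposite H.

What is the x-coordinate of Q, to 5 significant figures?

53.300

H is at the origin; H and B share the same y with |HB| = 62.6 and B on the +x side, so B = (62.600, 0.0000). H and S share the same x with |HS| = 36.2 and S on the −y side, so S = (0.0000, -36.200). The virtual corner opposite H is at (62.600, -36.200). Tangency of A1 to BM means the radius DM is perpendicular to BM and tangency of A1 to QS means the radius DQ is perpendicular to QS, with radius 9.3, so the center D sits 9.3 in from both sides at D = (53.300, -26.900). That places the tangent points at M = (62.600, -26.900) on BM and Q = (53.300, -36.200) on QS. So Q.x = 53.300.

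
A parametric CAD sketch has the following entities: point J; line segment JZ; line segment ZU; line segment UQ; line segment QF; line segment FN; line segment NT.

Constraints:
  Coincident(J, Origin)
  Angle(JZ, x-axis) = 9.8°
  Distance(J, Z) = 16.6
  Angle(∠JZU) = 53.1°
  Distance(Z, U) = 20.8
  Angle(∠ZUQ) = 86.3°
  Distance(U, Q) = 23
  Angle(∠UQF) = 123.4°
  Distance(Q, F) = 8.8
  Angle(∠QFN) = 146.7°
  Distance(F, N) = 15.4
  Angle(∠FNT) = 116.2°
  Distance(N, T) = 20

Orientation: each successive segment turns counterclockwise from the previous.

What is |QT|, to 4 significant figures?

34.20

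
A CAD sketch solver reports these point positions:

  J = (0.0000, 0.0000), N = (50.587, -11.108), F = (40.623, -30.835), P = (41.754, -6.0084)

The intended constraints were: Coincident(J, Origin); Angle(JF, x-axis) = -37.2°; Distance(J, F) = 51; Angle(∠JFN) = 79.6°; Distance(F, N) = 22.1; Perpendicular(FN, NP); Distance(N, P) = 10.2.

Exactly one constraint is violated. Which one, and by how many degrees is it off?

Perpendicular(FN, NP) — off by 3.20°.

J = (0.00, 0.00) ✓; JF at -37.20° ✓; |JF| = 51.00 ✓; ∠JFN = 79.60° ✓; |FN| = 22.10 ✓; ∠(FN, NP) = 86.80° ✗; |NP| = 10.20 ✓.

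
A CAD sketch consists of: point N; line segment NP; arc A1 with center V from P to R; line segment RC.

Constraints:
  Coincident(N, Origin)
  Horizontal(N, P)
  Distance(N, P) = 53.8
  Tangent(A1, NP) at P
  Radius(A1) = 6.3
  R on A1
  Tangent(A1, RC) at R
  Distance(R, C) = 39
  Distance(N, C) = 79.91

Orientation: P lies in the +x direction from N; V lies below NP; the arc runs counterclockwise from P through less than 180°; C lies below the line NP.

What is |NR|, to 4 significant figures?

49.17

N is at the origin; N and P share the same y with |NP| = 53.8 and P on the +x side, so P = (53.80, 0.000). The tangent condition forces VP to be normal to NP, so V = P + (0, -6.3) = (53.80, -6.300). Since VR ⟂ RC (tangency), |VC| = √(6.3² + 39.0²) = 39.51 regardless of where R sits on A1. So C lies on both circle(N, 79.91) and circle(V, 39.51); the below-NP intersection is C = (67.01, -43.53). R is the foot of the tangent from C: R = (48.27, -9.327).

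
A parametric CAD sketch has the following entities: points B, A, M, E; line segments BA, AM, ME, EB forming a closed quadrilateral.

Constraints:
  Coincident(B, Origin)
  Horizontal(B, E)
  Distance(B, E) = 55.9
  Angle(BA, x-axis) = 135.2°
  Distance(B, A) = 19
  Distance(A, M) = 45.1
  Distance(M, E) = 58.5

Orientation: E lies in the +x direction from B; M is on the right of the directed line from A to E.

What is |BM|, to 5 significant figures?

28.327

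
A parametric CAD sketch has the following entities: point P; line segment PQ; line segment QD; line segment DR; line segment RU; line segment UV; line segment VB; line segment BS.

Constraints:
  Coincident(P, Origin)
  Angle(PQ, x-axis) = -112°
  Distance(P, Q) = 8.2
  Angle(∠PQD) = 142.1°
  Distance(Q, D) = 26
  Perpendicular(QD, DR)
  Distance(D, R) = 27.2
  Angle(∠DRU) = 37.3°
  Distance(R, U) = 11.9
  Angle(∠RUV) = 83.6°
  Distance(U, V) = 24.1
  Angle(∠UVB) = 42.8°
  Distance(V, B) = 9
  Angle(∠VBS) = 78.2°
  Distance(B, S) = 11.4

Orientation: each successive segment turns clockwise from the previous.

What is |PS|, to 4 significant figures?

33.55

P is at the origin; PQ runs at -112.0° with length 8.2, so Q = (-3.072, -7.603). ∠PQD = 142.1° gives QD at -149.9° from the x-axis; with |QD| = 26.0, D = (-25.57, -20.64). QD is perpendicular to DR, so DR runs at 120.1°; with |DR| = 27.2, R = (-39.21, 2.890). ∠DRU = 37.3° gives RU at -22.60° from the x-axis; with |RU| = 11.9, U = (-28.22, -1.683). ∠RUV = 83.6° gives UV at -119.0° from the x-axis; with |UV| = 24.1, V = (-39.90, -22.76). ∠UVB = 42.8° gives VB at 103.8° from the x-axis; with |VB| = 9.0, B = (-42.05, -14.02). ∠VBS = 78.2° gives BS at 2.000° from the x-axis; with |BS| = 11.4, S = (-30.66, -13.62). Then |PS| = |S − P| = 33.55.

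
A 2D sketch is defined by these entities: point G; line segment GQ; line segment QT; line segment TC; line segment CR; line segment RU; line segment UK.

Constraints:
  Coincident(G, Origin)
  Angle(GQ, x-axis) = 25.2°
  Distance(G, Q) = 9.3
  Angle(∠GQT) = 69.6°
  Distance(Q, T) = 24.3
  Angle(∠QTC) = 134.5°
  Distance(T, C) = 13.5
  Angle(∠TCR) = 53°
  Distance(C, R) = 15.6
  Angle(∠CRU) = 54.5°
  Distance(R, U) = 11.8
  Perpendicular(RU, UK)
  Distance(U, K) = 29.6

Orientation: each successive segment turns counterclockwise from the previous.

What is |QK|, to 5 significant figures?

52.215

G is at the origin; GQ runs at 25.2° with length 9.3, so Q = (8.4149, 3.9597). ∠GQT = 69.6° gives QT at 135.60° from the x-axis; with |QT| = 24.3, T = (-8.9468, 20.962). ∠QTC = 134.5° gives TC at -178.90° from the x-axis; with |TC| = 13.5, C = (-22.444, 20.702). ∠TCR = 53.0° gives CR at -51.900° from the x-axis; with |CR| = 15.6, R = (-12.819, 8.4262). ∠CRU = 54.5° gives RU at 73.600° from the x-axis; with |RU| = 11.8, U = (-9.4869, 19.746). RU ⟂ UK, so UK runs at 163.60°; with |UK| = 29.6, K = (-37.883, 28.103). Then |QK| = |K − Q| = 52.215.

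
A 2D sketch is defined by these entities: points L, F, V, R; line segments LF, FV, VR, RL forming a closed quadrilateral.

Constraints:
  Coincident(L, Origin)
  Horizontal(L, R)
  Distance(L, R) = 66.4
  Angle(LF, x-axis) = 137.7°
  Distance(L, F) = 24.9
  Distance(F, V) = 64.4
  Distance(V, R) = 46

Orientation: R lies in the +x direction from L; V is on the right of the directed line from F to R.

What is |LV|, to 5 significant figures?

39.500

Checks: |FV| = 64.40 ✓; |VR| = 46.00 ✓.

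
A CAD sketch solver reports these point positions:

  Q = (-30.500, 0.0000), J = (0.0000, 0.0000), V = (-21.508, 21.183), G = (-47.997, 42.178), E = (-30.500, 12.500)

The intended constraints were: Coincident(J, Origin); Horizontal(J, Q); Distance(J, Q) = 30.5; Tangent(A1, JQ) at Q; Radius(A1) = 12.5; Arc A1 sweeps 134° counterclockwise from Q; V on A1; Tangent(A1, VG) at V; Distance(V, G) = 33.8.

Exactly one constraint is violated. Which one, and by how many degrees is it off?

Tangent(A1, VG) at V — off by 7.60°.

J = (0.00, 0.00) ✓; J.y = 0.00, Q.y = 0.00 ✓; |JQ| = 30.50 ✓; ∠(EQ, QJ) = 90.00° ✓; |EQ| = 12.50 ✓; bearing(E→V) − bearing(E→Q) = 134.0° ✓; |EV| = 12.50 ✓; ∠(EV, VG) = 82.40° ✗; |VG| = 33.80 ✓.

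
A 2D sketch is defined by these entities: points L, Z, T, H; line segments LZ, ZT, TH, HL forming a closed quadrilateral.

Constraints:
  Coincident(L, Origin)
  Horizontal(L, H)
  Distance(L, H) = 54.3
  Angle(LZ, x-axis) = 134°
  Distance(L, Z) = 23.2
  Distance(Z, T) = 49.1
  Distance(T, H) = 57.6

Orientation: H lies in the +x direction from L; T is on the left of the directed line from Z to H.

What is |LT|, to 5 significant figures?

52.493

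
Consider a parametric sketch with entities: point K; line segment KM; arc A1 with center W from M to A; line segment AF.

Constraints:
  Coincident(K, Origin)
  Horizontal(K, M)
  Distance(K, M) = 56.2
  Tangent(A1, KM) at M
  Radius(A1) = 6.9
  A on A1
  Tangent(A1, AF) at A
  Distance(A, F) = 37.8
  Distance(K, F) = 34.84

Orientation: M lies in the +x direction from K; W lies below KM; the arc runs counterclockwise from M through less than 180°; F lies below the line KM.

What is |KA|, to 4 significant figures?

51.75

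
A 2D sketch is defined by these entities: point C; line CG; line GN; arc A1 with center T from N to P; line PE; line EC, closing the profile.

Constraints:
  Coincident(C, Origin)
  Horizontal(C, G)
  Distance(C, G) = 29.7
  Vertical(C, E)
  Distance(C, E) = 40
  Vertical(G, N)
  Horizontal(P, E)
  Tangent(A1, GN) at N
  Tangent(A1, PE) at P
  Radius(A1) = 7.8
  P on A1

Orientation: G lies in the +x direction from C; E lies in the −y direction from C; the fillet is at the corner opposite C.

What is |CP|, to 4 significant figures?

45.60

C is at the origin; CG is horizontal with |CG| = 29.7 and G on the +x side, so G = (29.70, 0.000). CE is vertical with |CE| = 40.0 and E on the −y side, so E = (0.000, -40.00). The virtual corner opposite C is at (29.70, -40.00). The tangent condition forces TN to be normal to GN and the tangent condition forces TP to be normal to PE, with radius 7.8, so the center T sits 7.8 in from both sides at T = (21.90, -32.20). That places the tangent points at N = (29.70, -32.20) on GN and P = (21.90, -40.00) on PE. Then |CP| = |P − C| = 45.60.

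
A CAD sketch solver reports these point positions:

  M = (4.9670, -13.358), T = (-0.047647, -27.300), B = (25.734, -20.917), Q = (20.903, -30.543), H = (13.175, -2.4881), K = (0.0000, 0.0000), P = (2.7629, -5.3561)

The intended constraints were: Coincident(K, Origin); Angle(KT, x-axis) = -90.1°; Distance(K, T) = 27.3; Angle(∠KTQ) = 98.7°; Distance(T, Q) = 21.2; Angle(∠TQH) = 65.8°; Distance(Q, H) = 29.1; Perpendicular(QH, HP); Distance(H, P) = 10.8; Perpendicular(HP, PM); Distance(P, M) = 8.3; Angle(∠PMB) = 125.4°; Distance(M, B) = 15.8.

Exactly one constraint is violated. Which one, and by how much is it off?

Distance(M, B) = 15.8 — off by 6.30.

K = (0.00, 0.00) ✓; KT at -90.10° ✓; |KT| = 27.30 ✓; ∠KTQ = 98.70° ✓; |TQ| = 21.20 ✓; ∠TQH = 65.80° ✓; |QH| = 29.10 ✓; ∠(QH, HP) = 90.00° ✓; |HP| = 10.80 ✓; ∠(HP, PM) = 90.00° ✓; |PM| = 8.300 ✓; ∠PMB = 125.4° ✓; |MB| = 22.10 ✗.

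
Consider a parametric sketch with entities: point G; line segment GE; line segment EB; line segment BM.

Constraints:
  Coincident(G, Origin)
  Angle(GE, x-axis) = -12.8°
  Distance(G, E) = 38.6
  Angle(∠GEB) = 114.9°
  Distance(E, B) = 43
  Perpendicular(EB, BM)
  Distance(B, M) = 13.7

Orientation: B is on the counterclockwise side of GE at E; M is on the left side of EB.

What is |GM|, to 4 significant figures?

62.97

∠GEB = 114.9°, so EB runs at -12.8° + (180° − 114.9°) = 52.30° from the x-axis; with |EB| = 43.0, B = E + 43.0·(cos 52.30°, sin 52.30°) = (63.94, 25.47). The perpendicularity gives BM at right angles to EB; with |BM| = 13.7 on the left of EB, M = B + 13.7·(-0.7912, 0.6115) = (53.10, 33.85). Then |GM| = |M − G| = 62.97.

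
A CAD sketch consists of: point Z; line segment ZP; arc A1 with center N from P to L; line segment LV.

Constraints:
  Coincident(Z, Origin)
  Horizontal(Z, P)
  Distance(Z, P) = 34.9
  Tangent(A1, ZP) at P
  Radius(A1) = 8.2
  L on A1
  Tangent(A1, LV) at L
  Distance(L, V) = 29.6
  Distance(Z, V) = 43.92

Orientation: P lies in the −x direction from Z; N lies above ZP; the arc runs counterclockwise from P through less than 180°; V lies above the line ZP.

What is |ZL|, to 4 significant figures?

27.75

Z is at the origin; Z and P share the same y with |ZP| = 34.9 and P on the −x side, so P = (-34.90, 0.000). A1 meets ZP tangentially, so NP is at right angles to ZP, so N = P + (0, 8.2) = (-34.90, 8.200). Since NL ⟂ LV (tangency), |NV| = √(8.2² + 29.6²) = 30.71 regardless of where L sits on A1. So V lies on both circle(Z, 43.92) and circle(N, 30.71); the above-ZP intersection is V = (-23.87, 36.87). L is the foot of the tangent from V: L = (-26.74, 7.406).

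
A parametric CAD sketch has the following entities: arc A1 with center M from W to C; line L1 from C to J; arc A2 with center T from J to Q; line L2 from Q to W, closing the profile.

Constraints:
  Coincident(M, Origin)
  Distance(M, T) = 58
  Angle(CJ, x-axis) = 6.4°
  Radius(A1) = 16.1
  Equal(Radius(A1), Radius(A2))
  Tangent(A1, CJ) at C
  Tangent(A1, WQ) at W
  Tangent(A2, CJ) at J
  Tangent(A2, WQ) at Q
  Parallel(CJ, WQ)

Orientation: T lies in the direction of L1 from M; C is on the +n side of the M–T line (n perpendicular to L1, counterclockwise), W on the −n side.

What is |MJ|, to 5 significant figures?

60.193

The slot axis is L1's direction at 6.4°, so u = (cos 6.4°, sin 6.4°) = (0.99377, 0.11147) and n = (−sin 6.4°, cos 6.4°) = (-0.11147, 0.99377). M is at the origin and T lies 58.0 along u from M, so T = 58.0·u = (57.639, 6.4652). Tangency of A1 to both parallel lines with radius 16.1 puts C and W at M ± 16.1·n: C = (-1.7946, 16.000), W = (1.7946, -16.000). Equal radii place J and Q the same way about T: J = T + 16.1·n = (55.844, 22.465), Q = T − 16.1·n = (59.433, -9.5345). Then |MJ| = |J − M| = 60.193.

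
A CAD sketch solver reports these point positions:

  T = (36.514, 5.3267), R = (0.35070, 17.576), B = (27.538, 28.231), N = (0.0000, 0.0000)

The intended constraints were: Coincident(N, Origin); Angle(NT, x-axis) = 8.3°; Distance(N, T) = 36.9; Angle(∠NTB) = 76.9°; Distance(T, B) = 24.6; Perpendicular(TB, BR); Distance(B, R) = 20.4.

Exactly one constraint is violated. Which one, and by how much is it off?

Distance(B, R) = 20.4 — off by 8.80.

N = (0.00, 0.00) ✓; NT at 8.300° ✓; |NT| = 36.90 ✓; ∠NTB = 76.90° ✓; |TB| = 24.60 ✓; ∠(TB, BR) = 90.00° ✓; |BR| = 29.20 ✗.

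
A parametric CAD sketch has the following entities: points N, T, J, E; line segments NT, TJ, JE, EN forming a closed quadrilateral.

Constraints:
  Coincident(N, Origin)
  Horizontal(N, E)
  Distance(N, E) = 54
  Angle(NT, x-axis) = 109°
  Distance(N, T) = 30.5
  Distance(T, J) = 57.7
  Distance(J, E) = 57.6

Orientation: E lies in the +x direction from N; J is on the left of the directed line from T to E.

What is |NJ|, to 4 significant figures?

69.44

Checks: |TJ| = 57.70 ✓; |JE| = 57.60 ✓.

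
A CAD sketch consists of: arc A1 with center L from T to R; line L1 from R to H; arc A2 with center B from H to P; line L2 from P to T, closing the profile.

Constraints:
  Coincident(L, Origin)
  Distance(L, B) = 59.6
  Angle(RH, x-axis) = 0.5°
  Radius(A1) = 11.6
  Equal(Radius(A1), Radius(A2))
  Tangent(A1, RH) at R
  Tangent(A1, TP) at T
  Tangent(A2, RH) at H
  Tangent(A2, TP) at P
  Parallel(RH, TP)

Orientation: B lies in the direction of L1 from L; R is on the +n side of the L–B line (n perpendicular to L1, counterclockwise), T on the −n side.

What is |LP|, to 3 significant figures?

60.7

The slot axis is L1's direction at 0.5°, so u = (cos 0.5°, sin 0.5°) = (1.00, 0.00873) and n = (−sin 0.5°, cos 0.5°) = (-0.00873, 1.00). L is at the origin and B lies 59.6 along u from L, so B = 59.6·u = (59.6, 0.520). Tangency of A1 to both parallel lines with radius 11.6 puts R and T at L ± 11.6·n: R = (-0.101, 11.6), T = (0.101, -11.6). Equal radii place H and P the same way about B: H = B + 11.6·n = (59.5, 12.1), P = B − 11.6·n = (59.7, -11.1). Then |LP| = |P − L| = 60.7.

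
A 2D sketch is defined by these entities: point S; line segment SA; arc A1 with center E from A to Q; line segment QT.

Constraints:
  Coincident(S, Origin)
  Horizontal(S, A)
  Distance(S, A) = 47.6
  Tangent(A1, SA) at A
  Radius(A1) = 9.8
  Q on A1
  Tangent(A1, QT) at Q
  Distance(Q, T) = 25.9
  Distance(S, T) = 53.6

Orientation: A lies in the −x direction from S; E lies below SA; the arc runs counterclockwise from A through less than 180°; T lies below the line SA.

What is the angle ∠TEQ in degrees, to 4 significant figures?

69.27°

Checks: ∠(EA, AS) = 90.00° ✓; |EQ| = 9.800 ✓; ∠(EQ, QT) = 90.00° ✓; |QT| = 25.90 ✓; |ST| = 53.60 ✓.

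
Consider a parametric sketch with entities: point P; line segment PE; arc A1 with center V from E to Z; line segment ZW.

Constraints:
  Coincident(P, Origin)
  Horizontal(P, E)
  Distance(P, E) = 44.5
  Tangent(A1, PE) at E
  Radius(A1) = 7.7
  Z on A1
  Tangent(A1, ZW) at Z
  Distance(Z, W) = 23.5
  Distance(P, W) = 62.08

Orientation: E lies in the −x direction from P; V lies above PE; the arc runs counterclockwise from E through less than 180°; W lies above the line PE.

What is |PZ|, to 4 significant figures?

40.73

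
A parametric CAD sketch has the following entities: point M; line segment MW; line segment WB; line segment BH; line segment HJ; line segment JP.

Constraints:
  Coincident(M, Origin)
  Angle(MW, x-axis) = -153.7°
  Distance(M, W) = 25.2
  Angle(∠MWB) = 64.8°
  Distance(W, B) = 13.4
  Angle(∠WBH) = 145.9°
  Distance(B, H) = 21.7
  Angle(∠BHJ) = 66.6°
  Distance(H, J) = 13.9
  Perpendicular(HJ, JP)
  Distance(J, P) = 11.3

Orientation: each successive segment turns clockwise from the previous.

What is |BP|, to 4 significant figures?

10.11

∠BHJ = 66.6° gives HJ at -56.40° from the x-axis; with |HJ| = 13.9, J = (-3.338, 8.854). The perpendicularity gives JP at right angles to HJ, so JP runs at -146.4°; with |JP| = 11.3, P = (-12.75, 2.600). Then |BP| = |P − B| = 10.11.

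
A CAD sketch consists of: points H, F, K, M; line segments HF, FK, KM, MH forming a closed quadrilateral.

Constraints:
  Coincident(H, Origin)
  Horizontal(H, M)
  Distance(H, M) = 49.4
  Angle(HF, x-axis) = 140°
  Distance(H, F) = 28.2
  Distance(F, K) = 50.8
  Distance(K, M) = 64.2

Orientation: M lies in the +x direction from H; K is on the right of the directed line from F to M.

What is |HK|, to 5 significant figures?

31.356

H is at the origin; H and M share the same y with |HM| = 49.4 and M in +x, so M = (49.4, 0). HF runs at 140.0° with |HF| = 28.2, so F = (-21.602, 18.127). K is determined by |FK| = 50.8 and |KM| = 64.2 together: it lies at the intersection of circle(F, 50.8) and circle(M, 64.2). With |FM| = 73.280, the foot of the radical line on FM is 26.125 from F and the perpendicular offset is √(50.8² − 26.125²) = 43.567. Taking the right-of-FM solution: K = (-7.0658, -30.549).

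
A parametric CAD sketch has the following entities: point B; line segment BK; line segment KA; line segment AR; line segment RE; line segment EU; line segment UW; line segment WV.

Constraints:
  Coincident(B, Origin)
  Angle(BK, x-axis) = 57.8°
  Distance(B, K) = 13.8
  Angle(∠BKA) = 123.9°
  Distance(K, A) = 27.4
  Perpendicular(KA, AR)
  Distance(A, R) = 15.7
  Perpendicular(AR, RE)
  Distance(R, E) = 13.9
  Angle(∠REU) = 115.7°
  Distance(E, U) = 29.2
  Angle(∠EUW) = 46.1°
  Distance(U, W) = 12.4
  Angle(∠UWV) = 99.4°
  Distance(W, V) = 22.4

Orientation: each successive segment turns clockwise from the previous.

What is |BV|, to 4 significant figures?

17.34

B is at the origin; BK runs at 57.8° with length 13.8, so K = (7.354, 11.68). ∠BKA = 123.9° gives KA at 1.700° from the x-axis; with |KA| = 27.4, A = (34.74, 12.49). KA ⟂ AR, so AR runs at -88.30°; with |AR| = 15.7, R = (35.21, -3.203). AR ⟂ RE, so RE runs at -178.3°; with |RE| = 13.9, E = (21.31, -3.615). ∠REU = 115.7° gives EU at 117.4° from the x-axis; with |EU| = 29.2, U = (7.876, 22.31). ∠EUW = 46.1° gives UW at -16.50° from the x-axis; with |UW| = 12.4, W = (19.77, 18.79). ∠UWV = 99.4° gives WV at -97.10° from the x-axis; with |WV| = 22.4, V = (17.00, -3.441). Then |BV| = |V − B| = 17.34.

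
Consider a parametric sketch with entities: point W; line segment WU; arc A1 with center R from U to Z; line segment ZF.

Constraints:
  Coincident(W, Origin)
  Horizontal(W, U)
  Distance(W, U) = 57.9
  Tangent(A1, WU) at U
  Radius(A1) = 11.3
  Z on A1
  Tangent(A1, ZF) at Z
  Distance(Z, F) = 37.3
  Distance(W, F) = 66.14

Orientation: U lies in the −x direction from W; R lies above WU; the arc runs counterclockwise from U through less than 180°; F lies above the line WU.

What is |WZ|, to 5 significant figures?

47.866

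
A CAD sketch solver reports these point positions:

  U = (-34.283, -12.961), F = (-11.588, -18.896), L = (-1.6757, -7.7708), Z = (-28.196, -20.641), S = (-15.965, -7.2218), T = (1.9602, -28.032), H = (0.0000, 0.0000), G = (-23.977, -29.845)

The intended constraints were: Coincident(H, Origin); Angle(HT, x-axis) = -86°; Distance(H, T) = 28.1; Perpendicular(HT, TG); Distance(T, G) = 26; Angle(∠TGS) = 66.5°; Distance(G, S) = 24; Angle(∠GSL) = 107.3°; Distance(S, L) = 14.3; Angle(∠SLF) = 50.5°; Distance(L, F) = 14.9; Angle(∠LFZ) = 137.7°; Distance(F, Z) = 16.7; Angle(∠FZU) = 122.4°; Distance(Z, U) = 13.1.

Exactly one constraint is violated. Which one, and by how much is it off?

Distance(Z, U) = 13.1 — off by 3.30.

H = (0.00, 0.00) ✓; HT at -86.00° ✓; |HT| = 28.10 ✓; ∠(HT, TG) = 90.00° ✓; |TG| = 26.00 ✓; ∠TGS = 66.50° ✓; |GS| = 24.00 ✓; ∠GSL = 107.3° ✓; |SL| = 14.30 ✓; ∠SLF = 50.50° ✓; |LF| = 14.90 ✓; ∠LFZ = 137.7° ✓; |FZ| = 16.70 ✓; ∠FZU = 122.4° ✓; |ZU| = 9.800 ✗.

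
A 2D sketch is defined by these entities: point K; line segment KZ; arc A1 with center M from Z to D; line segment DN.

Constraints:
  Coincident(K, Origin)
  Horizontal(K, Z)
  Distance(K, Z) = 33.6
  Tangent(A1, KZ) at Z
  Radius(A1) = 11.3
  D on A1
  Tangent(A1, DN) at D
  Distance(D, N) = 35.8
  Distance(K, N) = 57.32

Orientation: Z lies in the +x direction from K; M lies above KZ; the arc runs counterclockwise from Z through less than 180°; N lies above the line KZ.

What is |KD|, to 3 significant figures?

46.7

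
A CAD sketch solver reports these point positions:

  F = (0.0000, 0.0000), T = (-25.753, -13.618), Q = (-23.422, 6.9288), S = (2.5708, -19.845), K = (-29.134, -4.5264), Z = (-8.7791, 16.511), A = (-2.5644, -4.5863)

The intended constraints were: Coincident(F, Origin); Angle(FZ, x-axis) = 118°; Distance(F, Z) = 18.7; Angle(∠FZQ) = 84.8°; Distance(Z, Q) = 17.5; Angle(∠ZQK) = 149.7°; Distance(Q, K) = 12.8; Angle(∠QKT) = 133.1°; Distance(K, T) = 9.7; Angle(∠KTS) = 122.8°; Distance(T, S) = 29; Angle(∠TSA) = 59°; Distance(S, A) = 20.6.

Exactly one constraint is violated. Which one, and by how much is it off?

Distance(S, A) = 20.6 — off by 4.50.

F = (0.00, 0.00) ✓; FZ at 118.0° ✓; |FZ| = 18.70 ✓; ∠FZQ = 84.80° ✓; |ZQ| = 17.50 ✓; ∠ZQK = 149.7° ✓; |QK| = 12.80 ✓; ∠QKT = 133.1° ✓; |KT| = 9.700 ✓; ∠KTS = 122.8° ✓; |TS| = 29.00 ✓; ∠TSA = 59.00° ✓; |SA| = 16.10 ✗.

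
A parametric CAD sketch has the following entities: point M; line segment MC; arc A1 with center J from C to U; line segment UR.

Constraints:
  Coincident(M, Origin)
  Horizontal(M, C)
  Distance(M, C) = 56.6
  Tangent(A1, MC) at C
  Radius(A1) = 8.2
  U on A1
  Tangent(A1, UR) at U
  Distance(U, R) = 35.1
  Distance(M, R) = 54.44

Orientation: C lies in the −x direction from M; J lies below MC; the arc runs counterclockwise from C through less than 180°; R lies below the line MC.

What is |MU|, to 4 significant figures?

64.00

M is at the origin; MC is horizontal with |MC| = 56.6 and C on the −x side, so C = (-56.60, 0.000). The tangent condition forces JC to be normal to MC, so J = C + (0, -8.2) = (-56.60, -8.200). Since JU ⟂ UR (tangency), |JR| = √(8.2² + 35.1²) = 36.05 regardless of where U sits on A1. So R lies on both circle(M, 54.44) and circle(J, 36.05); the below-MC intersection is R = (-37.94, -39.04). U is the foot of the tangent from R: U = (-62.47, -13.93).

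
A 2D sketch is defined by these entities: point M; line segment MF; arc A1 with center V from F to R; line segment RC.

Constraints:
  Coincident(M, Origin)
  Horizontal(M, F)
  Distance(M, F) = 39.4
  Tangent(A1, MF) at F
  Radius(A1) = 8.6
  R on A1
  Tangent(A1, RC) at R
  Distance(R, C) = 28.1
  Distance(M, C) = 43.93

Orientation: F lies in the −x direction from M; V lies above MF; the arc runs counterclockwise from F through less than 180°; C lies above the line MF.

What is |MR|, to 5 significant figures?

31.746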